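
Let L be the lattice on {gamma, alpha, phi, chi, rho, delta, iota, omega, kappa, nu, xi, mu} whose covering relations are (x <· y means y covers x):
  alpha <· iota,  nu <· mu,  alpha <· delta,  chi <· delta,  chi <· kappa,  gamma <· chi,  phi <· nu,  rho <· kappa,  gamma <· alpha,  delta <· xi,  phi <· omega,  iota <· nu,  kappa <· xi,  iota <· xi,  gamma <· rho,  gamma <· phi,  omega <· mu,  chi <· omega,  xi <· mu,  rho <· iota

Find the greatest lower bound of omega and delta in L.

chi

Common lower bounds of {omega, delta}: chi, gamma.
The greatest among these is chi.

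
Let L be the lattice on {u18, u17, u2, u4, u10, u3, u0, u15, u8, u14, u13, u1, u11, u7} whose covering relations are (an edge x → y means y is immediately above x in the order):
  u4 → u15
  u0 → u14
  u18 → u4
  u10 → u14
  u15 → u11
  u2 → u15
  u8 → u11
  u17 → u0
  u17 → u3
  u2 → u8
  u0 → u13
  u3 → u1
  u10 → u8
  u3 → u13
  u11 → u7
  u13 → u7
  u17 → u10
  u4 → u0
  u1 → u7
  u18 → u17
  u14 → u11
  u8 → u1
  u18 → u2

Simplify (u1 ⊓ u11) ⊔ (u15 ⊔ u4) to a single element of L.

u1 ∧ u11 = u8
u15 ∨ u4 = u15
u8 ∨ u15 = u11

u11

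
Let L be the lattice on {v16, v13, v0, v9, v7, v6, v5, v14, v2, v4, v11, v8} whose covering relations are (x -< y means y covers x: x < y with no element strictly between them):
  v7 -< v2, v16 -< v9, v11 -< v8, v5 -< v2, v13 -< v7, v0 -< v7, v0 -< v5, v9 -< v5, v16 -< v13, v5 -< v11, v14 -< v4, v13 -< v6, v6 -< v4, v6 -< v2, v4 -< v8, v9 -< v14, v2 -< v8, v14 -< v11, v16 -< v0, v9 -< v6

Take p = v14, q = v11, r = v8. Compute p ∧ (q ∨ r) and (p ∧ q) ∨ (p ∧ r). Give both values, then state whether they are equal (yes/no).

q ∨ r = v8, so p ∧ (q ∨ r) = v14 ∧ v8 = v14.
p ∧ q = v14 and p ∧ r = v14, so (p ∧ q) ∨ (p ∧ r) = v14 ∨ v14 = v14.
Equal: yes.

v14; v14; yes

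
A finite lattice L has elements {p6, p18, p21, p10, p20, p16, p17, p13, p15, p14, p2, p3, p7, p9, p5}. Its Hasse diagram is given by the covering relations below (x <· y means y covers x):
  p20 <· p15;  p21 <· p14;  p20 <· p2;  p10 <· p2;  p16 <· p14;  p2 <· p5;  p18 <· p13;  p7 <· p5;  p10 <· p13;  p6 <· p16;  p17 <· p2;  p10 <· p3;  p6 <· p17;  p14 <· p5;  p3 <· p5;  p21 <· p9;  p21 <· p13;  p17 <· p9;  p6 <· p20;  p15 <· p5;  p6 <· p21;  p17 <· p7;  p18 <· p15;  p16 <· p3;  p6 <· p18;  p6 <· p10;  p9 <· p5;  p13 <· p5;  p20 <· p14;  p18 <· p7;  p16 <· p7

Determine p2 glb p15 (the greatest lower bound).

p20

Common lower bounds of {p2, p15}: p20, p6.
The greatest among these is p20.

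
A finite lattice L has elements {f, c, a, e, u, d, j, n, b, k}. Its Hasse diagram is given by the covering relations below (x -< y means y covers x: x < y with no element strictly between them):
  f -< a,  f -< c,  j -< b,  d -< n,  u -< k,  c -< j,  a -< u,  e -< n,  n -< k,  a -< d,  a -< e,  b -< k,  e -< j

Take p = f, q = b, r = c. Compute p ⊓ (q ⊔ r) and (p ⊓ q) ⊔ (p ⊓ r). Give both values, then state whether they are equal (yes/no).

f; f; yes

q ⊔ r = b, so p ⊓ (q ⊔ r) = f ⊓ b = f.
p ⊓ q = f and p ⊓ r = f, so (p ⊓ q) ⊔ (p ⊓ r) = f ⊔ f = f.
Equal: yes.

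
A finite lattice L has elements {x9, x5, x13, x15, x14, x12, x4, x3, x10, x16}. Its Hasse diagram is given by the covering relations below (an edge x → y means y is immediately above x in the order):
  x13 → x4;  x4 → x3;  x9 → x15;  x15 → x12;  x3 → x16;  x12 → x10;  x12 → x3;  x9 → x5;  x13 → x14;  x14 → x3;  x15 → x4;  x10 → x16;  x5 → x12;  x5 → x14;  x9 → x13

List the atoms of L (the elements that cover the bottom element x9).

x13, x15, x5

The atoms are exactly the elements that cover x9: x13, x15, x5.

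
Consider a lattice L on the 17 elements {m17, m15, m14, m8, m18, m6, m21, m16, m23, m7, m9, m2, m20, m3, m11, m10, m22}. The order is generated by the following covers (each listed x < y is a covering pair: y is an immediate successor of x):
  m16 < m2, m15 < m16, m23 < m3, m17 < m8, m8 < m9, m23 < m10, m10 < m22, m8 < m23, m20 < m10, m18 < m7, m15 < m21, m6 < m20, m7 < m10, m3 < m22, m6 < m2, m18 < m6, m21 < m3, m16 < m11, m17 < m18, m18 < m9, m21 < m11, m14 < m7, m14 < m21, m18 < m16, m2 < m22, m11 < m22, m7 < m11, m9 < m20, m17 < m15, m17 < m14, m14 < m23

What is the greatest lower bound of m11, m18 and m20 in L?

m18

Common lower bounds of {m11, m18, m20}: m17, m18.
The greatest among these is m18.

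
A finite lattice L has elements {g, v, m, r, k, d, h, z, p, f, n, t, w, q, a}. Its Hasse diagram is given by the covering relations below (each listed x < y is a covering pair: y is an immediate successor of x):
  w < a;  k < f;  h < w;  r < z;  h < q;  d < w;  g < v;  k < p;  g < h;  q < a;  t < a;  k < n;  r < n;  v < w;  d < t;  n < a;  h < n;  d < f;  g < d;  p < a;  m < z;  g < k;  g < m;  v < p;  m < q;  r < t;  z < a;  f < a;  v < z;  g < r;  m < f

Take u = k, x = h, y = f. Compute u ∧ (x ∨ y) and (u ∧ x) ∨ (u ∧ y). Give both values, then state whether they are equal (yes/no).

x ∨ y = a, so u ∧ (x ∨ y) = k ∧ a = k.
u ∧ x = g and u ∧ y = k, so (u ∧ x) ∨ (u ∧ y) = g ∨ k = k.
Equal: yes.

k; k; yes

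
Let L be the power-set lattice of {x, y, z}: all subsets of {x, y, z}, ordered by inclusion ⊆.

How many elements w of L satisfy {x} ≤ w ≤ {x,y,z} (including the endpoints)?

4

The interval [{x}, {x,y,z}] = {{x,y,z}, {x,y}, {x,z}, {x}}, which has 4 elements.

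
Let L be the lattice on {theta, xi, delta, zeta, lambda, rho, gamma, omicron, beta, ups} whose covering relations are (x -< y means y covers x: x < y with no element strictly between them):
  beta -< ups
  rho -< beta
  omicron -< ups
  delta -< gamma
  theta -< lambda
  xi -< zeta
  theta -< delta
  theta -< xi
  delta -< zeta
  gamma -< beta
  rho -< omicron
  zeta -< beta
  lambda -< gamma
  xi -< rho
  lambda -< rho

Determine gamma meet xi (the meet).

theta

Common lower bounds of {gamma, xi}: theta.
The greatest among these is theta.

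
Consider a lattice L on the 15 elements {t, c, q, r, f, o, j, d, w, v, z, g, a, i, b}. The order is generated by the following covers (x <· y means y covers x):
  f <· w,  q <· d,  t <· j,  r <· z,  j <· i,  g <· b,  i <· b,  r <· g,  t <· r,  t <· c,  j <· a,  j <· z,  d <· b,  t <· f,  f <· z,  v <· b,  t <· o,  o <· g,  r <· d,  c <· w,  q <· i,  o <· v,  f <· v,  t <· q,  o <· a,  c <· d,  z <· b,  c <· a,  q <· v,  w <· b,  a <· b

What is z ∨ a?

b

Common upper bounds of {z, a}: b.
The least among these is b.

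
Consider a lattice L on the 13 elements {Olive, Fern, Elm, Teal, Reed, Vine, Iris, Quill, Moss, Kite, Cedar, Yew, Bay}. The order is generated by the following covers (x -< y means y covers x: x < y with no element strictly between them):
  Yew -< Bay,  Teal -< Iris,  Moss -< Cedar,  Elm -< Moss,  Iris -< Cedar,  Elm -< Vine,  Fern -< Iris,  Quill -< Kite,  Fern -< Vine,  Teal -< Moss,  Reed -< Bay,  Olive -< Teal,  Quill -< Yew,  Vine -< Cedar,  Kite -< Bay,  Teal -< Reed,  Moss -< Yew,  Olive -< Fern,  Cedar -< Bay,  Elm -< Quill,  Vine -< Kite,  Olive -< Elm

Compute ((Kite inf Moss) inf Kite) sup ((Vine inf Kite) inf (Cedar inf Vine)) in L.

Kite ∧ Moss = Elm
Elm ∧ Kite = Elm
Vine ∧ Kite = Vine
Cedar ∧ Vine = Vine
Vine ∧ Vine = Vine
Elm ∨ Vine = Vine

Vine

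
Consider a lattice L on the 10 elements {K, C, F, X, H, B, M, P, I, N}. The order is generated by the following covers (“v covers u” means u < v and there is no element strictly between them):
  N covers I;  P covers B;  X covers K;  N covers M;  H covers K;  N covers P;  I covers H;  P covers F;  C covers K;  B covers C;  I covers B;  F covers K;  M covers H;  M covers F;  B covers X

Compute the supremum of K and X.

X

Common upper bounds of {K, X}: B, I, N, P, X.
The least among these is X.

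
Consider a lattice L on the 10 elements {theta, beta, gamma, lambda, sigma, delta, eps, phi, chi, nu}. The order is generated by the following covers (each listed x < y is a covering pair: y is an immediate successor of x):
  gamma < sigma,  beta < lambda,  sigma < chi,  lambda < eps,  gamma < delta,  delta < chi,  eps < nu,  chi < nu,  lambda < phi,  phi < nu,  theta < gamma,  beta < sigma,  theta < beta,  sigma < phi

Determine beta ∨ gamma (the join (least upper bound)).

Common upper bounds of {beta, gamma}: chi, nu, phi, sigma.
The least among these is sigma.

sigma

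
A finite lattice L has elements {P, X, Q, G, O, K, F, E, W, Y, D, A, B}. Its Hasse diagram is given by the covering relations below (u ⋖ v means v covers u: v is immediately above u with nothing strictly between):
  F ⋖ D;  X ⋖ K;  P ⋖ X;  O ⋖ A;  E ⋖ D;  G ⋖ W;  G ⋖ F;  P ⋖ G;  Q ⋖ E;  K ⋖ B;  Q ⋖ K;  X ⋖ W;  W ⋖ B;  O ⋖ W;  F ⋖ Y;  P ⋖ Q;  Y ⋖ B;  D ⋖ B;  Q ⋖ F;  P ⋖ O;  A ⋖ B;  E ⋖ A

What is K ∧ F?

Q

Common lower bounds of {K, F}: P, Q.
The greatest among these is Q.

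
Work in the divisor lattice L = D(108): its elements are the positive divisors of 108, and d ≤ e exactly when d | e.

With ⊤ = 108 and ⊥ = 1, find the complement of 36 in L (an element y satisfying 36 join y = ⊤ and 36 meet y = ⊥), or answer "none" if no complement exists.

none

For every candidate y, either 36 ∨ y ≠ 108 or 36 ∧ y ≠ 1; no complement exists.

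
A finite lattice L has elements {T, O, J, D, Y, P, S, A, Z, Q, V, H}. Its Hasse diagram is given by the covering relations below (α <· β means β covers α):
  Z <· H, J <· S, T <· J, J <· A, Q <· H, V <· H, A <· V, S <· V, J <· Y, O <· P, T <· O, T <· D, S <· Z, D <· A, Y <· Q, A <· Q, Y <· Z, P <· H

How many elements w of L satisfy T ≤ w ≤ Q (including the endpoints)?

6

The interval [T, Q] = {A, D, J, Q, T, Y}, which has 6 elements.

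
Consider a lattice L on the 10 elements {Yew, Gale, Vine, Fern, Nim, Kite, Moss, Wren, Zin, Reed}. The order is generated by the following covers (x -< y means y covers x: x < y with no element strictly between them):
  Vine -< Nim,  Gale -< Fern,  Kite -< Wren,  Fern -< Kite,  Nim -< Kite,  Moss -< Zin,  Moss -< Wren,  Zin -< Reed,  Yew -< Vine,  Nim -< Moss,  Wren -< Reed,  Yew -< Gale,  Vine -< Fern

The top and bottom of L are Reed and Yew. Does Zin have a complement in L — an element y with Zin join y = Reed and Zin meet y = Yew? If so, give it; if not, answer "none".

Gale

Need y with Zin ∨ y = Reed and Zin ∧ y = Yew.
Checking each element gives: Gale.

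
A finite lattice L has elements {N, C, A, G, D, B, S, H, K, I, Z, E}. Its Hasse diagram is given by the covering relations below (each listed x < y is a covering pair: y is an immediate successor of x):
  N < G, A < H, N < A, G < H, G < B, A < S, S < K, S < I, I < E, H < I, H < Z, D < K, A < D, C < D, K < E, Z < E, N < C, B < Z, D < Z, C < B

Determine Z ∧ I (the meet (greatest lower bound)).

Common lower bounds of {Z, I}: A, G, H, N.
The greatest among these is H.

H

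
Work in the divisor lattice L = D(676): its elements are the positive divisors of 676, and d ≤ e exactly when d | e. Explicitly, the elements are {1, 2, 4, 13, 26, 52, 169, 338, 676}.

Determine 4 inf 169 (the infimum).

1

In the divisibility order, the meet is the greatest common divisor: gcd(4, 169) = 1.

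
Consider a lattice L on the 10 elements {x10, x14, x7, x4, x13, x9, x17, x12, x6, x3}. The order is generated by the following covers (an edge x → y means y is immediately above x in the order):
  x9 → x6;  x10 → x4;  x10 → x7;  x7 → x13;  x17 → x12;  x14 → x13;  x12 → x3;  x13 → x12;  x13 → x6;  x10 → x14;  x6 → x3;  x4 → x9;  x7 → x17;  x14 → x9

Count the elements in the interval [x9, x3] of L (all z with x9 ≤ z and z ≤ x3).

3

The interval [x9, x3] = {x3, x6, x9}, which has 3 elements.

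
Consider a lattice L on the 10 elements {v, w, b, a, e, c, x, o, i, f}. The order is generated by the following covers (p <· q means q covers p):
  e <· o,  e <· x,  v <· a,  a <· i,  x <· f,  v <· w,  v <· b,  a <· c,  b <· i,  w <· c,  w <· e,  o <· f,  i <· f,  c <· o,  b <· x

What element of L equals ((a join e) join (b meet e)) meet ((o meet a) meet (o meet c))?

a ∨ e = o
b ∧ e = v
o ∨ v = o
o ∧ a = a
o ∧ c = c
a ∧ c = a
o ∧ a = a

a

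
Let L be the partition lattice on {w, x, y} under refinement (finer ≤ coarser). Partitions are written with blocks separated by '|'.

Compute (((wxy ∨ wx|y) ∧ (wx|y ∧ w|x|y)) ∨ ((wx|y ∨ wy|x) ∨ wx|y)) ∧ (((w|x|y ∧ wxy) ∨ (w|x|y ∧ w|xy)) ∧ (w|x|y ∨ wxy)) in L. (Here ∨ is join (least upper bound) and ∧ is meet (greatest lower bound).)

w|x|y

wxy ∨ wx|y = wxy
wx|y ∧ w|x|y = w|x|y
wxy ∧ w|x|y = w|x|y
wx|y ∨ wy|x = wxy
wxy ∨ wx|y = wxy
w|x|y ∨ wxy = wxy
w|x|y ∧ wxy = w|x|y
w|x|y ∧ w|xy = w|x|y
w|x|y ∨ w|x|y = w|x|y
w|x|y ∨ wxy = wxy
w|x|y ∧ wxy = w|x|y
wxy ∧ w|x|y = w|x|y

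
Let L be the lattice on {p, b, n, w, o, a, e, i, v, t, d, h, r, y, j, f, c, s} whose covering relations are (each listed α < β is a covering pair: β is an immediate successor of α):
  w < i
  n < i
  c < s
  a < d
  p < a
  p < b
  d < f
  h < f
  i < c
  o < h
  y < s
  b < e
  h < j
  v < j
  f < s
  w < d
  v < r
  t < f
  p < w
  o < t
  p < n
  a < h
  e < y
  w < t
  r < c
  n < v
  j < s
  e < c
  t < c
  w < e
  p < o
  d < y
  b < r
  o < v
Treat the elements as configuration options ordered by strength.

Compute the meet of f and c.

Common lower bounds of {f, c}: o, p, t, w.
The greatest among these is t.

t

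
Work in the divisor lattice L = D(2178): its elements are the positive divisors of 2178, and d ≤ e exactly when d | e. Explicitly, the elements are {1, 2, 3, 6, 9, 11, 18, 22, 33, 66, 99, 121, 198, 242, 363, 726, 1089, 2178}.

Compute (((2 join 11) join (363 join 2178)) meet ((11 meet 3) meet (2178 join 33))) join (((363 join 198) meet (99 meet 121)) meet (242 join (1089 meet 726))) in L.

11

2 ∨ 11 = 22
363 ∨ 2178 = 2178
22 ∨ 2178 = 2178
11 ∧ 3 = 1
2178 ∨ 33 = 2178
1 ∧ 2178 = 1
2178 ∧ 1 = 1
363 ∨ 198 = 2178
99 ∧ 121 = 11
2178 ∧ 11 = 11
1089 ∧ 726 = 363
242 ∨ 363 = 726
11 ∧ 726 = 11
1 ∨ 11 = 11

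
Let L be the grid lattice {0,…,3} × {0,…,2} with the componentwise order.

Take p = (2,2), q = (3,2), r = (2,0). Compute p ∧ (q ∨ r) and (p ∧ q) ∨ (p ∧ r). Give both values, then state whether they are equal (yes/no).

q ∨ r = (3,2), so p ∧ (q ∨ r) = (2,2) ∧ (3,2) = (2,2).
p ∧ q = (2,2) and p ∧ r = (2,0), so (p ∧ q) ∨ (p ∧ r) = (2,2) ∨ (2,0) = (2,2).
Equal: yes.

(2,2); (2,2); yes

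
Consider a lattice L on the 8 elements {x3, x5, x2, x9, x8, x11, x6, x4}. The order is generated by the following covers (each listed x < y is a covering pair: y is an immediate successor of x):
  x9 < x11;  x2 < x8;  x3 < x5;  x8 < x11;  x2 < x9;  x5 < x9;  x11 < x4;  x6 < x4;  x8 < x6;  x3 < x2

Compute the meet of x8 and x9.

Common lower bounds of {x8, x9}: x2, x3.
The greatest among these is x2.

x2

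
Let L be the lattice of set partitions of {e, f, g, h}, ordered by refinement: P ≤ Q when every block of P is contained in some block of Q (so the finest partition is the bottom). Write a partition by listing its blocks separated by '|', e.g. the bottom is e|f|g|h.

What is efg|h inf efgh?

efg|h

Common lower bounds of {efg|h, efgh}: efg|h, ef|g|h, eg|f|h, e|fg|h, e|f|g|h.
The greatest among these is efg|h.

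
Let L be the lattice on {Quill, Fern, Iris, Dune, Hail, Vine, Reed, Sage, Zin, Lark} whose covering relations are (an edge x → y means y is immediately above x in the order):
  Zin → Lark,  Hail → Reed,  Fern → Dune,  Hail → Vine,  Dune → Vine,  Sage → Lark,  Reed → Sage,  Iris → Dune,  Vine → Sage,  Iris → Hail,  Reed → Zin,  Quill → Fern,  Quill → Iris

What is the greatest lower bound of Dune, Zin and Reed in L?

Iris

Common lower bounds of {Dune, Zin, Reed}: Iris, Quill.
The greatest among these is Iris.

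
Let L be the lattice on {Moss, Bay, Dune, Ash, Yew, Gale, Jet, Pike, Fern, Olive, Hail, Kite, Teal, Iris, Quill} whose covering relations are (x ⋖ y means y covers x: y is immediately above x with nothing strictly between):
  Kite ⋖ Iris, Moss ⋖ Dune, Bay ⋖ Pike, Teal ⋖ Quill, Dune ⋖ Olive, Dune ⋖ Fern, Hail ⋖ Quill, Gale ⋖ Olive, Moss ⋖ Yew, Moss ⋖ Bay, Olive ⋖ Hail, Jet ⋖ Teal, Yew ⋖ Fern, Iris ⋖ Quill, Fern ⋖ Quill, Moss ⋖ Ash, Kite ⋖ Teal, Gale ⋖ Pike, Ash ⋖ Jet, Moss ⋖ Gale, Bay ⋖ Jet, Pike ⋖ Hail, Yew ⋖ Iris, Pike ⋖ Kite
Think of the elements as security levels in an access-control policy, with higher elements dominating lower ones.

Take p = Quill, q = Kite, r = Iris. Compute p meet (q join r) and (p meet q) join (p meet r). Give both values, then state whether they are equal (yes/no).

q join r = Iris, so p meet (q join r) = Quill meet Iris = Iris.
p meet q = Kite and p meet r = Iris, so (p meet q) join (p meet r) = Kite join Iris = Iris.
Equal: yes.

Iris; Iris; yes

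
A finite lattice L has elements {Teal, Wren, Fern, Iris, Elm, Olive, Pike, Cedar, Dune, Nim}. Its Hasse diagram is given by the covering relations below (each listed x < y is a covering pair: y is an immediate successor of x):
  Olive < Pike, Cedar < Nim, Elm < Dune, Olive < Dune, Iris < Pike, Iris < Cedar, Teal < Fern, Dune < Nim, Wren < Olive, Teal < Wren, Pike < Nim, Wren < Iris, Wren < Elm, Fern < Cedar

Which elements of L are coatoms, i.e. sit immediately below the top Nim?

Cedar, Dune, Pike

The coatoms are exactly the elements covered by Nim: Cedar, Dune, Pike.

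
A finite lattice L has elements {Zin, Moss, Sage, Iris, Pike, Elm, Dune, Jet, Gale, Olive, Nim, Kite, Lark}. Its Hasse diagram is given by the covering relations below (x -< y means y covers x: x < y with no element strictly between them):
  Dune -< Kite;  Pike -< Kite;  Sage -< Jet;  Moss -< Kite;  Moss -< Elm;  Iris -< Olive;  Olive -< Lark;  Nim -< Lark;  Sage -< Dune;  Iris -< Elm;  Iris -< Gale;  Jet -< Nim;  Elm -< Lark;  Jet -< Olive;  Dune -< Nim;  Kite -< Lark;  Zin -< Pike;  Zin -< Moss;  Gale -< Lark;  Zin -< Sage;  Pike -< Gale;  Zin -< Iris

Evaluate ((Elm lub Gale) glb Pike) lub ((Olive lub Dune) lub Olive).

Elm ∨ Gale = Lark
Lark ∧ Pike = Pike
Olive ∨ Dune = Lark
Lark ∨ Olive = Lark
Pike ∨ Lark = Lark

Lark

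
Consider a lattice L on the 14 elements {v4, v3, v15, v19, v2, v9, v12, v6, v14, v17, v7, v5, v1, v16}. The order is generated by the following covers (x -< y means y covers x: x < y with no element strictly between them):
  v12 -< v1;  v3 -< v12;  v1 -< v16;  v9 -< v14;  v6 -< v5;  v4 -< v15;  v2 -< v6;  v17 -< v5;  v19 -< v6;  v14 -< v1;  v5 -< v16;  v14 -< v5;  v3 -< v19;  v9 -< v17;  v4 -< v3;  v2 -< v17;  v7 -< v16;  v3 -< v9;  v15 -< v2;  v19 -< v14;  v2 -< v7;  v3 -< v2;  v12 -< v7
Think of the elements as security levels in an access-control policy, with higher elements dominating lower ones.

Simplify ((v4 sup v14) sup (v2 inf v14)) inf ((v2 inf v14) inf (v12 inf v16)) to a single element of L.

v3

v4 ∨ v14 = v14
v2 ∧ v14 = v3
v14 ∨ v3 = v14
v2 ∧ v14 = v3
v12 ∧ v16 = v12
v3 ∧ v12 = v3
v14 ∧ v3 = v3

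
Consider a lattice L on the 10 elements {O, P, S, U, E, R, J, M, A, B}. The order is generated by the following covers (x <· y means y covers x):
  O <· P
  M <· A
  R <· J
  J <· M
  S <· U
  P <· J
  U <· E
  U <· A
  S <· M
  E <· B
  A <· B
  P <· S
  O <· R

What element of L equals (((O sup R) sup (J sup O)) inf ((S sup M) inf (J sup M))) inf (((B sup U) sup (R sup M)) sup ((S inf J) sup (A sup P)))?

J

O ∨ R = R
J ∨ O = J
R ∨ J = J
S ∨ M = M
J ∨ M = M
M ∧ M = M
J ∧ M = J
B ∨ U = B
R ∨ M = M
B ∨ M = B
S ∧ J = P
A ∨ P = A
P ∨ A = A
B ∨ A = B
J ∧ B = J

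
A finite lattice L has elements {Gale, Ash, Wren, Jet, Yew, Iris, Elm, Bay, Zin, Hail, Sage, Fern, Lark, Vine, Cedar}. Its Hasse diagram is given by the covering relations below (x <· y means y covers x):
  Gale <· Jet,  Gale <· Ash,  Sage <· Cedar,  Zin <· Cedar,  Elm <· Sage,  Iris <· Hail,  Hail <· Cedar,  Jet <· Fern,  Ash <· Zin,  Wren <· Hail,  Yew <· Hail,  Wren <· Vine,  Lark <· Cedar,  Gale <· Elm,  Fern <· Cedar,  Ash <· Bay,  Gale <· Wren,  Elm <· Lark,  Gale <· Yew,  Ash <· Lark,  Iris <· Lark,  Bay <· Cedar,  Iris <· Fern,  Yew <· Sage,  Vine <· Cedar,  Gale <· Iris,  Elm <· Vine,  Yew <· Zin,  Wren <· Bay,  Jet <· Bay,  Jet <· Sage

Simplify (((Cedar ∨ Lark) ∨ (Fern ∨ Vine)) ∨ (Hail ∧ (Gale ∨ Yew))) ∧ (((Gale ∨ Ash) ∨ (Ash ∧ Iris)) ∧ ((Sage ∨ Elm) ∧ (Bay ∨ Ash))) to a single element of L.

Cedar ∨ Lark = Cedar
Fern ∨ Vine = Cedar
Cedar ∨ Cedar = Cedar
Gale ∨ Yew = Yew
Hail ∧ Yew = Yew
Cedar ∨ Yew = Cedar
Gale ∨ Ash = Ash
Ash ∧ Iris = Gale
Ash ∨ Gale = Ash
Sage ∨ Elm = Sage
Bay ∨ Ash = Bay
Sage ∧ Bay = Jet
Ash ∧ Jet = Gale
Cedar ∧ Gale = Gale

Gale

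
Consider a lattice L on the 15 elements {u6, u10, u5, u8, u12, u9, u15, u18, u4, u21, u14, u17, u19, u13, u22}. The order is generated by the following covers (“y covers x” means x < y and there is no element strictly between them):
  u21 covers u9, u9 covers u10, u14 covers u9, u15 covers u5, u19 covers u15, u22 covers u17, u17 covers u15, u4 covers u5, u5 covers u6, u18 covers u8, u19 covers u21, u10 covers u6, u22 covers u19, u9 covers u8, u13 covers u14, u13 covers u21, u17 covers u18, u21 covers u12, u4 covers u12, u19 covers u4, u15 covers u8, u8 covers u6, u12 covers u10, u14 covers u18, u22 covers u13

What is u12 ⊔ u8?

u21

Common upper bounds of {u12, u8}: u13, u19, u21, u22.
The least among these is u21.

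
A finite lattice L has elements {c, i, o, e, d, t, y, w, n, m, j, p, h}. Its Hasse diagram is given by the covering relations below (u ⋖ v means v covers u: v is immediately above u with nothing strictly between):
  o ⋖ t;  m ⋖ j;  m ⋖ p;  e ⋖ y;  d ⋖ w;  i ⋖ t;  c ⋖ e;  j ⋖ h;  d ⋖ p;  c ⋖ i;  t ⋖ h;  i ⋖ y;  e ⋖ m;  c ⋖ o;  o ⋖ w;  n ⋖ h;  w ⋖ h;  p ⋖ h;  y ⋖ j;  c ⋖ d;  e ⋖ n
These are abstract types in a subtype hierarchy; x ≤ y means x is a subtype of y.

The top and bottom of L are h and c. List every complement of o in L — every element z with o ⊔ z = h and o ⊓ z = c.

e, j, m, n, p, y

Need z with o ∨ z = h and o ∧ z = c.
Checking each element gives: e, j, m, n, p, y.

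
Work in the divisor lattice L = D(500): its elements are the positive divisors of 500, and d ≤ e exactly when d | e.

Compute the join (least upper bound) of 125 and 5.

125

In the divisibility order, the join is the least common multiple: lcm(125, 5) = 125.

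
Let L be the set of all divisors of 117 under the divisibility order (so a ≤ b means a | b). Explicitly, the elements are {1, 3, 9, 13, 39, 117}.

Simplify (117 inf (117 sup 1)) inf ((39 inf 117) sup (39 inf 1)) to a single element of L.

117 ∨ 1 = 117
117 ∧ 117 = 117
39 ∧ 117 = 39
39 ∧ 1 = 1
39 ∨ 1 = 39
117 ∧ 39 = 39

39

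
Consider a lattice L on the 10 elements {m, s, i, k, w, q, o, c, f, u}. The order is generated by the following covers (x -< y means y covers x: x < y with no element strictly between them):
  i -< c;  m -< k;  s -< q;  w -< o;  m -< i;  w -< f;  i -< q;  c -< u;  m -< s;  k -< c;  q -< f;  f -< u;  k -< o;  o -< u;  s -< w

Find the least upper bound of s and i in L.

q

Common upper bounds of {s, i}: f, q, u.
The least among these is q.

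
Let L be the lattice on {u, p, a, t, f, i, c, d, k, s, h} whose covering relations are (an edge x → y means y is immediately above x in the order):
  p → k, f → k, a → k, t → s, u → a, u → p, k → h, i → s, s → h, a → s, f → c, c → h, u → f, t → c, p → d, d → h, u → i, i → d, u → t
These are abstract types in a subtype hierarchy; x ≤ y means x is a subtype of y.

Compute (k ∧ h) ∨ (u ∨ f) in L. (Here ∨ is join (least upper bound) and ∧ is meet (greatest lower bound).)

k

k ∧ h = k
u ∨ f = f
k ∨ f = k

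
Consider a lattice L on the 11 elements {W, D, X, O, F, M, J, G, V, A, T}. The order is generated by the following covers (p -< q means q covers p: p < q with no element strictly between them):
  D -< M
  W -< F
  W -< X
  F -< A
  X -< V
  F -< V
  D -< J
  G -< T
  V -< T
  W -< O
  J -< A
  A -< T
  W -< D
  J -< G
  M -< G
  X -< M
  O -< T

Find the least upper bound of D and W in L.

D

Common upper bounds of {D, W}: A, D, G, J, M, T.
The least among these is D.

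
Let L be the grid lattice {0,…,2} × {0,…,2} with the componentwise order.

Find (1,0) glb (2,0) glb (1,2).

In a product of chains, the meet is componentwise min, giving (1,0).

(1,0)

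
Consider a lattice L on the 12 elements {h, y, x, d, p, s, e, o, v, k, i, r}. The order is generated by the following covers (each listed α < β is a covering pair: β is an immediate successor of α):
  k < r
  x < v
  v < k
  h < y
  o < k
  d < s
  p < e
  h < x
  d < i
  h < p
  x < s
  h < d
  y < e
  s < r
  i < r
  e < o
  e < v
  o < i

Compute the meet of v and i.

e

Common lower bounds of {v, i}: e, h, p, y.
The greatest among these is e.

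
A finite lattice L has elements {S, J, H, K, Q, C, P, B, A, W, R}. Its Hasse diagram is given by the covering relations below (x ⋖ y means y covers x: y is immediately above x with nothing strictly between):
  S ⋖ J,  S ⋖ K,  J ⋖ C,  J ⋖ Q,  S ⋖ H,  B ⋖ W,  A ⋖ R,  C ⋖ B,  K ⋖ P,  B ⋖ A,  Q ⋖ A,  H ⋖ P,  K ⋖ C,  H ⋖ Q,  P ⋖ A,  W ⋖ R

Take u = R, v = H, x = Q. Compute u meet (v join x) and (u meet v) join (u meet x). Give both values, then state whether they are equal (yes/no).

v join x = Q, so u meet (v join x) = R meet Q = Q.
u meet v = H and u meet x = Q, so (u meet v) join (u meet x) = H join Q = Q.
Equal: yes.

Q; Q; yes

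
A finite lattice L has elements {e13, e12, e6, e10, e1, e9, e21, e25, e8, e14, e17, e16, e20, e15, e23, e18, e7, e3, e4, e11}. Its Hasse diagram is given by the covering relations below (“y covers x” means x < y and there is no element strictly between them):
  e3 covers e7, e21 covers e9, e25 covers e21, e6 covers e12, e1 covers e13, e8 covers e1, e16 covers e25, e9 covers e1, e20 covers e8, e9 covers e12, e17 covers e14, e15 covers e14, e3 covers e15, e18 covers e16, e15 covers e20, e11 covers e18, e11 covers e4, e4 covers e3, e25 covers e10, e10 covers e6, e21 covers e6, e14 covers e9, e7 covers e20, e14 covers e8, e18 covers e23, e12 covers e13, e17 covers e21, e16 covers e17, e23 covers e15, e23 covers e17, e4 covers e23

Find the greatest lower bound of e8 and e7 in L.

e8

Common lower bounds of {e8, e7}: e1, e13, e8.
The greatest among these is e8.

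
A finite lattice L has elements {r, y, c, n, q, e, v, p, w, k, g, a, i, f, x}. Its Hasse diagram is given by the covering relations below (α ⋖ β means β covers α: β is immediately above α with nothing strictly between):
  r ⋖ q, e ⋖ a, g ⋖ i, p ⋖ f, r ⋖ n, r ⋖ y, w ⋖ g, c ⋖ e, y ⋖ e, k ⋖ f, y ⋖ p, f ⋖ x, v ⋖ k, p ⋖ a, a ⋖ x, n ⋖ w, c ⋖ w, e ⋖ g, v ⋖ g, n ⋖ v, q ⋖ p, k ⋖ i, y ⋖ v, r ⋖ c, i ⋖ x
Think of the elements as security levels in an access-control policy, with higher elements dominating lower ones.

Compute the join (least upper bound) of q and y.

Common upper bounds of {q, y}: a, f, p, x.
The least among these is p.

p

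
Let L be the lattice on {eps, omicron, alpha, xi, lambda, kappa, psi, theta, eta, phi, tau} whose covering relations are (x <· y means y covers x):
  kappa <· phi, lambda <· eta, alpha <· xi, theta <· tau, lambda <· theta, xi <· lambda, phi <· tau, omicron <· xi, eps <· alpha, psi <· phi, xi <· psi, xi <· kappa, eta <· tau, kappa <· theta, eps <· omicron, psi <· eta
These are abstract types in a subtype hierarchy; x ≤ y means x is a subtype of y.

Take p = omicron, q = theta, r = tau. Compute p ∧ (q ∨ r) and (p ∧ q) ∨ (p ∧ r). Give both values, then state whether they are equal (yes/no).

omicron; omicron; yes

q ∨ r = tau, so p ∧ (q ∨ r) = omicron ∧ tau = omicron.
p ∧ q = omicron and p ∧ r = omicron, so (p ∧ q) ∨ (p ∧ r) = omicron ∨ omicron = omicron.
Equal: yes.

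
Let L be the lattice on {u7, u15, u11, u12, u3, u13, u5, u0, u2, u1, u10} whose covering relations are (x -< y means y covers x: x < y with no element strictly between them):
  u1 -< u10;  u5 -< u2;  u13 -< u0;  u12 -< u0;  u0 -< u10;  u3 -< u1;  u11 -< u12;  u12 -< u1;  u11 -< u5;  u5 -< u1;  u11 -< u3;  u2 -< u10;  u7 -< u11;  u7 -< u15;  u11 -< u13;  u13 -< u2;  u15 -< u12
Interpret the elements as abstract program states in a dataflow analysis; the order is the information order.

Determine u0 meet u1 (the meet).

u12

Common lower bounds of {u0, u1}: u11, u12, u15, u7.
The greatest among these is u12.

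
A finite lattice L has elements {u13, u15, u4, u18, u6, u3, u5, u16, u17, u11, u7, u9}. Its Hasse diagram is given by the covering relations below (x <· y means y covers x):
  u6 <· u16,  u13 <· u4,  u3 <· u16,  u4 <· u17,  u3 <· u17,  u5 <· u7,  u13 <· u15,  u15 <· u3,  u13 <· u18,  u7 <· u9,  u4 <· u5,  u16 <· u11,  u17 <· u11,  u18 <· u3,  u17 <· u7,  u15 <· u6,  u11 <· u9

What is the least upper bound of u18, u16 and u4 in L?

Common upper bounds of {u18, u16, u4}: u11, u9.
The least among these is u11.

u11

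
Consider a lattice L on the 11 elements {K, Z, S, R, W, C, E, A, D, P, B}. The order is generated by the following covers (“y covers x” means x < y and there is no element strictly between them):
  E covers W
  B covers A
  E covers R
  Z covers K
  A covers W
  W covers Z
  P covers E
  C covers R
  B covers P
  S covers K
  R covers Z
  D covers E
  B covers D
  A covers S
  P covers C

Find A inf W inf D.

Common lower bounds of {A, W, D}: K, W, Z.
The greatest among these is W.

W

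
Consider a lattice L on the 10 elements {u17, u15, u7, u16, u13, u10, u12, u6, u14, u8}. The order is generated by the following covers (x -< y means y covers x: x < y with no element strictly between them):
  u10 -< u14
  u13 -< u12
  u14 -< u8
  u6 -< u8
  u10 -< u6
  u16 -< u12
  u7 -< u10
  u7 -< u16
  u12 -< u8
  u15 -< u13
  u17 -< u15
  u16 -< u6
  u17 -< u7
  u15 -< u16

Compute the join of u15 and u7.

u16

Common upper bounds of {u15, u7}: u12, u16, u6, u8.
The least among these is u16.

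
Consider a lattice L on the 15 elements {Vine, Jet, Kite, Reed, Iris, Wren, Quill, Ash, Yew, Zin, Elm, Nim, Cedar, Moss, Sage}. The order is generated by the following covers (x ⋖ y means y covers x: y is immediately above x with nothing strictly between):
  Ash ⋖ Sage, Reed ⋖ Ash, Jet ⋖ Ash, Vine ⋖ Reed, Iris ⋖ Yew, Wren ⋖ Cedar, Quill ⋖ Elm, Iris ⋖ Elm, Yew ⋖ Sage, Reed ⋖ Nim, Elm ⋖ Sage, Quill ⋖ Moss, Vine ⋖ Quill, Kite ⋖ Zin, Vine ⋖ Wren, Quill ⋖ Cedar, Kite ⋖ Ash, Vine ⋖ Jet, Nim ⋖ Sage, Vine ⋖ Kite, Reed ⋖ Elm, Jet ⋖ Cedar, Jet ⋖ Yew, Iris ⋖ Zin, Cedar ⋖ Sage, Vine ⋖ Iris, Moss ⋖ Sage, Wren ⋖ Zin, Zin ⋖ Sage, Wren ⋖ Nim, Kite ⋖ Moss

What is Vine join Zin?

Common upper bounds of {Vine, Zin}: Sage, Zin.
The least among these is Zin.

Zin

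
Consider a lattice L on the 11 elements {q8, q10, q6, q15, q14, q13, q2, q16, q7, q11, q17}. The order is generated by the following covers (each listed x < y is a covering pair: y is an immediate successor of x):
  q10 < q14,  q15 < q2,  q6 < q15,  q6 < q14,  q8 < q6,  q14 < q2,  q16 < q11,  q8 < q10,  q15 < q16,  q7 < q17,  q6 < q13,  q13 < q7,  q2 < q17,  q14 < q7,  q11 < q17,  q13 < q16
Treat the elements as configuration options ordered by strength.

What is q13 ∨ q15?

q16

Common upper bounds of {q13, q15}: q11, q16, q17.
The least among these is q16.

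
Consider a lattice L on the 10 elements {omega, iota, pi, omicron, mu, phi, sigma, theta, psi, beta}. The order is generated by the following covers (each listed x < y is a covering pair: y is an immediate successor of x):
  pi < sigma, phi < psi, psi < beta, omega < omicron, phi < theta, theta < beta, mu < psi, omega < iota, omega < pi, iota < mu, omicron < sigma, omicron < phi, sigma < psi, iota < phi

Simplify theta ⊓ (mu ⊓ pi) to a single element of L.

mu ∧ pi = omega
theta ∧ omega = omega

omega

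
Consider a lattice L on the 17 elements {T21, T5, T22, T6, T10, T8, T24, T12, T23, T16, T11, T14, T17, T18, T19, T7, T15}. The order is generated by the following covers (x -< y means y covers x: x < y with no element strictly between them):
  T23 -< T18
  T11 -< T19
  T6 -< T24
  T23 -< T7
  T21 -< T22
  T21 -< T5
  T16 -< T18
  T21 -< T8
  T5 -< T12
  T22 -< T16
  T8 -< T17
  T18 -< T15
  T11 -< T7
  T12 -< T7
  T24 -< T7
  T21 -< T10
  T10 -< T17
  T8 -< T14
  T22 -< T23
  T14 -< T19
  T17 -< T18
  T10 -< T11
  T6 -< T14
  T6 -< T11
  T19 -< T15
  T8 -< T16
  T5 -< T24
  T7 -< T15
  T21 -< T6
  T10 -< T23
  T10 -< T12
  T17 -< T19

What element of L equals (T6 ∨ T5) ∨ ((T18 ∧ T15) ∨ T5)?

T6 ∨ T5 = T24
T18 ∧ T15 = T18
T18 ∨ T5 = T15
T24 ∨ T15 = T15

T15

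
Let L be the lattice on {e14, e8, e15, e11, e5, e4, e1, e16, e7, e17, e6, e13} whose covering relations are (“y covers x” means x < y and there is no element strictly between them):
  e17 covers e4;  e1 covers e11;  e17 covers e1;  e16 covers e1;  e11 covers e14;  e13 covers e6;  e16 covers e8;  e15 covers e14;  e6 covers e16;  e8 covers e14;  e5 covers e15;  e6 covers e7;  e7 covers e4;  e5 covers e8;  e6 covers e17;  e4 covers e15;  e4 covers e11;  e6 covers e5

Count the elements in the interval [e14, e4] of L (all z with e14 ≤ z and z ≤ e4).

4

The interval [e14, e4] = {e11, e14, e15, e4}, which has 4 elements.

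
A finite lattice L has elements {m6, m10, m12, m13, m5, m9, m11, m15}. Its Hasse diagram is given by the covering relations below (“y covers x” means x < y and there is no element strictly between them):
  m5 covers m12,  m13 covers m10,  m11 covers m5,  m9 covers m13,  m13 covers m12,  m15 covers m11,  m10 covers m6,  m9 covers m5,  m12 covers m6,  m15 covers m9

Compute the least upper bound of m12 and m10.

Common upper bounds of {m12, m10}: m13, m15, m9.
The least among these is m13.

m13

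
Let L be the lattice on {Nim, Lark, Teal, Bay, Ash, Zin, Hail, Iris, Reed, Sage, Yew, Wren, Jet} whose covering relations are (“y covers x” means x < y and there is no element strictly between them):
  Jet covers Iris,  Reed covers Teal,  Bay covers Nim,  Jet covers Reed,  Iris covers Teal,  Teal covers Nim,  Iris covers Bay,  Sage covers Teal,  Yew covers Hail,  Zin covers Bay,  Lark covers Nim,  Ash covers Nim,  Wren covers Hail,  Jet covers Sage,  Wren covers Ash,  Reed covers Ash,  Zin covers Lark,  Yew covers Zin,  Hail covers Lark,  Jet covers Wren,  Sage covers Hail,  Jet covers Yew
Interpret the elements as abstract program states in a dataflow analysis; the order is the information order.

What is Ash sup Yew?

Jet

Common upper bounds of {Ash, Yew}: Jet.
The least among these is Jet.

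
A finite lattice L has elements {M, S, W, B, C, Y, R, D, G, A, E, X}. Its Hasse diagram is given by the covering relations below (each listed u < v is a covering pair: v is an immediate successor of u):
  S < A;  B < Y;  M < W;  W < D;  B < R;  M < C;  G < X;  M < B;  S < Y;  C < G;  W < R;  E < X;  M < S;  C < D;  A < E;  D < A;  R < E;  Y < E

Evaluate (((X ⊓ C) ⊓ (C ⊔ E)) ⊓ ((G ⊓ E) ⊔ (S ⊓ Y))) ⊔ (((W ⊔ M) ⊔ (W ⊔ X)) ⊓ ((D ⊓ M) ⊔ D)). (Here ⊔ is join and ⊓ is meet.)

X ∧ C = C
C ∨ E = E
C ∧ E = C
G ∧ E = C
S ∧ Y = S
C ∨ S = A
C ∧ A = C
W ∨ M = W
W ∨ X = X
W ∨ X = X
D ∧ M = M
M ∨ D = D
X ∧ D = D
C ∨ D = D

D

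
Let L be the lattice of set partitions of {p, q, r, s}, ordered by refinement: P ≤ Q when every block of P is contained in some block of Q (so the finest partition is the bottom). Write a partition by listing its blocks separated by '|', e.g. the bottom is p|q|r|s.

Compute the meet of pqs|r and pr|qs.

p|qs|r

Common lower bounds of {pqs|r, pr|qs}: p|qs|r, p|q|r|s.
The greatest among these is p|qs|r.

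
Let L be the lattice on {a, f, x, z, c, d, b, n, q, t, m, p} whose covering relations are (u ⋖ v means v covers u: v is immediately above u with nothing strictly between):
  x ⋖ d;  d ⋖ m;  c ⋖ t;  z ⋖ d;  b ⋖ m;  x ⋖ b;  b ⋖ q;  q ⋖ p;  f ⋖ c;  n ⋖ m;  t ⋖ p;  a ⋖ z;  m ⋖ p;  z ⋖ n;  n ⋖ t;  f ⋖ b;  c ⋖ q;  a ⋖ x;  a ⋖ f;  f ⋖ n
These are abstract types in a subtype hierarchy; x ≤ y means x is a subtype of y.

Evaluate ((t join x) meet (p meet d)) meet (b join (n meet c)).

x

t ∨ x = p
p ∧ d = d
p ∧ d = d
n ∧ c = f
b ∨ f = b
d ∧ b = x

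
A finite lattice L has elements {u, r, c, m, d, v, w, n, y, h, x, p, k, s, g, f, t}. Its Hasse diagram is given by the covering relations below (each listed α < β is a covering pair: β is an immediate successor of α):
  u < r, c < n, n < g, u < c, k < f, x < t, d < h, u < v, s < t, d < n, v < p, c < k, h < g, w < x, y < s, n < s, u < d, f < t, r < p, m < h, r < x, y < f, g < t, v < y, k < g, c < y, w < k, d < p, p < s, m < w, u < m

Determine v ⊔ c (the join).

y

Common upper bounds of {v, c}: f, s, t, y.
The least among these is y.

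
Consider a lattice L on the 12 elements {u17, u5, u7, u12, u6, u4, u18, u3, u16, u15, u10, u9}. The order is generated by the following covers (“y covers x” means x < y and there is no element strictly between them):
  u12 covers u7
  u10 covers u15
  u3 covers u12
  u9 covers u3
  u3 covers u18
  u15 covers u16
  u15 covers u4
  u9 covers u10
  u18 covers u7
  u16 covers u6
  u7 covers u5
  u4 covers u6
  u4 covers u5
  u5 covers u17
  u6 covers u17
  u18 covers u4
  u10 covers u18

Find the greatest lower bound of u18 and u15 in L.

u4

Common lower bounds of {u18, u15}: u17, u4, u5, u6.
The greatest among these is u4.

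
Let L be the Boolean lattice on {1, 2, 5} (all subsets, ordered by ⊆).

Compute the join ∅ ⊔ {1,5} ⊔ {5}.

Under ⊆, join is union: ∅ ∪ {1,5} ∪ {5} = {1,5}.

{1,5}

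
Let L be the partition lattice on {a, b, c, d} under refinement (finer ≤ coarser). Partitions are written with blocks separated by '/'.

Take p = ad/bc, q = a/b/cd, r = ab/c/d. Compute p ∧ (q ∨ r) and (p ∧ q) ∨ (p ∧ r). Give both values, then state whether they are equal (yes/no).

q ∨ r = ab/cd, so p ∧ (q ∨ r) = ad/bc ∧ ab/cd = a/b/c/d.
p ∧ q = a/b/c/d and p ∧ r = a/b/c/d, so (p ∧ q) ∨ (p ∧ r) = a/b/c/d ∨ a/b/c/d = a/b/c/d.
Equal: yes.

a/b/c/d; a/b/c/d; yes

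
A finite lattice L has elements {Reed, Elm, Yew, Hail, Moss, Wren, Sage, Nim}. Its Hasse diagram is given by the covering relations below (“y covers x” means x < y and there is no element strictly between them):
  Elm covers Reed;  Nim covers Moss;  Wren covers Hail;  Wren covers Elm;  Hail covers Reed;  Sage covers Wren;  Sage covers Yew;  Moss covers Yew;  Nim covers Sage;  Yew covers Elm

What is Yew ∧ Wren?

Elm

Common lower bounds of {Yew, Wren}: Elm, Reed.
The greatest among these is Elm.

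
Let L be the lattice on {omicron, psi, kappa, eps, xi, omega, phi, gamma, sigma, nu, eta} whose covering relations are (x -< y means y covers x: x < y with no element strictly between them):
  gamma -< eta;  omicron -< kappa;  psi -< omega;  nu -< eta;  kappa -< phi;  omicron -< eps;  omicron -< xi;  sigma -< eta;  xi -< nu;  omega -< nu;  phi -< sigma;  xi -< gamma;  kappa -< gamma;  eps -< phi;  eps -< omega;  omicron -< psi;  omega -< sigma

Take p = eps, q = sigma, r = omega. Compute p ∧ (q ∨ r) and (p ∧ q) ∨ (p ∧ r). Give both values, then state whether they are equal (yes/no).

eps; eps; yes

q ∨ r = sigma, so p ∧ (q ∨ r) = eps ∧ sigma = eps.
p ∧ q = eps and p ∧ r = eps, so (p ∧ q) ∨ (p ∧ r) = eps ∨ eps = eps.
Equal: yes.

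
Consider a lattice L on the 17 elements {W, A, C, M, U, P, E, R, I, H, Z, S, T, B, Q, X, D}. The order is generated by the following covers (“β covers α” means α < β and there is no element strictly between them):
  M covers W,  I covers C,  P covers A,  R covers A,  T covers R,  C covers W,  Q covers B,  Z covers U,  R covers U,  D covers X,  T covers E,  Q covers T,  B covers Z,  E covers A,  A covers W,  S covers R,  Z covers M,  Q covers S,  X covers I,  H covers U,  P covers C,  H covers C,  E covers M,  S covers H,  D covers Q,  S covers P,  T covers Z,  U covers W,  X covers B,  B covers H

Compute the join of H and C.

Common upper bounds of {H, C}: B, D, H, Q, S, X.
The least among these is H.

H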